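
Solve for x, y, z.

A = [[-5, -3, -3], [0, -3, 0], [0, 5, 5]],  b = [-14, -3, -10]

(4, 1, -3)

Forward elimination on [A|b]:
R3 <- R3 - (-5/3)*R2:  [   0    0    5  -15 ]
Row echelon form:
[ -5  -3  -3  |  -14 ]
[  0  -3   0  |   -3 ]
[  0   0   5  |  -15 ]
Back-substitution:
z = (-15) / 5 = -3
y = (-3) / -3 = 1
x = (-14 - (-3)*(1) - (-3)*(-3)) / -5 = 4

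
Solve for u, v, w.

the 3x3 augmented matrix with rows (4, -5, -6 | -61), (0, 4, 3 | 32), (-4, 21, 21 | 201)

(-3, 5, 4)

Forward elimination on [A|b]:
R3 <- R3 - (-1)*R1:  [   0   16   15  140 ]
R3 <- R3 - (4)*R2:  [  0   0   3  12 ]
Row echelon form:
[ 4  -5  -6  |  -61 ]
[ 0   4   3  |   32 ]
[ 0   0   3  |   12 ]
Back-substitution:
w = (12) / 3 = 4
v = (32 - (3)*(4)) / 4 = 5
u = (-61 - (-5)*(5) - (-6)*(4)) / 4 = -3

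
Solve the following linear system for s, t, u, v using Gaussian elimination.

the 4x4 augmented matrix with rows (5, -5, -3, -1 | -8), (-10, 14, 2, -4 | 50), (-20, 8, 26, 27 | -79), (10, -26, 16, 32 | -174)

Forward elimination on [A|b]:
R2 <- R2 - (-2)*R1:  [  0   4  -4  -6  34 ]
R3 <- R3 - (-4)*R1:  [    0   -12    14    23  -111 ]
R4 <- R4 - (2)*R1:  [    0   -16    22    34  -158 ]
R3 <- R3 - (-3)*R2:  [  0   0   2   5  -9 ]
R4 <- R4 - (-4)*R2:  [   0    0    6   10  -22 ]
R4 <- R4 - (3)*R3:  [  0   0   0  -5   5 ]
Row echelon form:
[ 5  -5  -3  -1  |  -8 ]
[ 0   4  -4  -6  |  34 ]
[ 0   0   2   5  |  -9 ]
[ 0   0   0  -5  |   5 ]
Back-substitution:
v = (5) / -5 = -1
u = (-9 - (5)*(-1)) / 2 = -2
t = (34 - (-4)*(-2) - (-6)*(-1)) / 4 = 5
s = (-8 - (-5)*(5) - (-3)*(-2) - (-1)*(-1)) / 5 = 2

(2, 5, -2, -1)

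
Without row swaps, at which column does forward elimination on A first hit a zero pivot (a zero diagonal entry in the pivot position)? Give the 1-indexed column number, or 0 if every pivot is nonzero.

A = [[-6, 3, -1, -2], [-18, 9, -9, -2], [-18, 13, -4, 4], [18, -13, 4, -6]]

Naive forward elimination:
R2 <- R2 - (3)*R1:  [  0   0  -6   4 ]
R3 <- R3 - (3)*R1:  [  0   4  -1  10 ]
R4 <- R4 - (-3)*R1:  [   0   -4    1  -12 ]
Matrix at this point:
[ -6   3  -1   -2 ]
[  0   0  -6    4 ]
[  0   4  -1   10 ]
[  0  -4   1  -12 ]
Pivot entry (2,2) is zero but row 3 has 4 in column 2 -> naive elimination stops; a row interchange (e.g. R2 <-> R3) would be required here.

first zero-pivot column = 2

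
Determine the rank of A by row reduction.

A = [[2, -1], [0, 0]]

Row reduction:
Row echelon form:
[ 2  -1 ]
[ 0   0 ]
Nonzero rows / pivot columns: 1

rank(A) = 1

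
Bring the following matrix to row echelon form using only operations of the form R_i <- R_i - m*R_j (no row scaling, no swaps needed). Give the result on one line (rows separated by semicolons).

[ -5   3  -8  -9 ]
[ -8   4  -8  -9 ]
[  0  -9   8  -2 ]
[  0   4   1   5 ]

Forward elimination:
R2 <- R2 - (8/5)*R1:  [    0  -4/5  24/5  27/5 ]
R3 <- R3 - (45/4)*R2:  [      0       0     -46  -251/4 ]
R4 <- R4 - (-5)*R2:  [  0   0  25  32 ]
R4 <- R4 - (-25/46)*R3:  [        0         0         0  -387/184 ]
Row echelon form:
[ -5     3    -8        -9 ]
[  0  -4/5  24/5      27/5 ]
[  0     0   -46    -251/4 ]
[  0     0     0  -387/184 ]

REF = [-5 3 -8 -9; 0 -4/5 24/5 27/5; 0 0 -46 -251/4; 0 0 0 -387/184]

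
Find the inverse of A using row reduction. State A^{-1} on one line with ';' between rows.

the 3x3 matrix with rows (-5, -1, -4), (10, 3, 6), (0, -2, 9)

inverse = [-39/25 -17/25 -6/25; 18/5 9/5 2/5; 4/5 2/5 1/5]

Gauss-Jordan on [A | I]:
R1 <- (1/-5)*R1:  [    1   1/5   4/5  |  -1/5     0     0 ]
R2 <- R2 - (10)*R1:  [  0   1  -2  |   2   1   0 ]
R1 <- R1 - (1/5)*R2:  [    1     0   6/5  |  -3/5  -1/5     0 ]
R3 <- R3 - (-2)*R2:  [ 0  0  5  |  4  2  1 ]
R3 <- (1/5)*R3:  [   0    0    1  |  4/5  2/5  1/5 ]
R1 <- R1 - (6/5)*R3:  [      1       0       0  |  -39/25  -17/25   -6/25 ]
R2 <- R2 - (-2)*R3:  [    0     1     0  |  18/5   9/5   2/5 ]
Right block of [I | A^{-1}] is the inverse:
[ -39/25  -17/25  -6/25 ]
[   18/5     9/5    2/5 ]
[    4/5     2/5    1/5 ]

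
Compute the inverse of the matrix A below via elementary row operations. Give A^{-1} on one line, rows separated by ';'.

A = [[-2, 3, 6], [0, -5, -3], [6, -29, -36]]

Gauss-Jordan on [A | I]:
R1 <- (1/-2)*R1:  [    1  -3/2    -3  |  -1/2     0     0 ]
R3 <- R3 - (6)*R1:  [   0  -20  -18  |    3    0    1 ]
R2 <- (1/-5)*R2:  [    0     1   3/5  |     0  -1/5     0 ]
R1 <- R1 - (-3/2)*R2:  [      1       0  -21/10  |    -1/2   -3/10       0 ]
R3 <- R3 - (-20)*R2:  [  0   0  -6  |   3  -4   1 ]
R3 <- (1/-6)*R3:  [    0     0     1  |  -1/2   2/3  -1/6 ]
R1 <- R1 - (-21/10)*R3:  [      1       0       0  |  -31/20   11/10   -7/20 ]
R2 <- R2 - (3/5)*R3:  [    0     1     0  |  3/10  -3/5  1/10 ]
Right block of [I | A^{-1}] is the inverse:
[ -31/20  11/10  -7/20 ]
[   3/10   -3/5   1/10 ]
[   -1/2    2/3   -1/6 ]

inverse = [-31/20 11/10 -7/20; 3/10 -3/5 1/10; -1/2 2/3 -1/6]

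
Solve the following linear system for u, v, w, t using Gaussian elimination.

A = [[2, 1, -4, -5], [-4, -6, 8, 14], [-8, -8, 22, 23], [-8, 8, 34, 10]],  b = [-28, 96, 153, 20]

(3, -5, 1, 5)

Forward elimination on [A|b]:
R2 <- R2 - (-2)*R1:  [  0  -4   0   4  40 ]
R3 <- R3 - (-4)*R1:  [  0  -4   6   3  41 ]
R4 <- R4 - (-4)*R1:  [   0   12   18  -10  -92 ]
R3 <- R3 - (1)*R2:  [  0   0   6  -1   1 ]
R4 <- R4 - (-3)*R2:  [  0   0  18   2  28 ]
R4 <- R4 - (3)*R3:  [  0   0   0   5  25 ]
Row echelon form:
[ 2   1  -4  -5  |  -28 ]
[ 0  -4   0   4  |   40 ]
[ 0   0   6  -1  |    1 ]
[ 0   0   0   5  |   25 ]
Back-substitution:
t = (25) / 5 = 5
w = (1 - (-1)*(5)) / 6 = 1
v = (40 - (4)*(5)) / -4 = -5
u = (-28 - (1)*(-5) - (-4)*(1) - (-5)*(5)) / 2 = 3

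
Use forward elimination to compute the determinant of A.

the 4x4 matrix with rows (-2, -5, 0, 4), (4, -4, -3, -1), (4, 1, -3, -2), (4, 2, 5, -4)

Forward elimination:
R2 <- R2 - (-2)*R1:  [   0  -14   -3    7 ]
R3 <- R3 - (-2)*R1:  [  0  -9  -3   6 ]
R4 <- R4 - (-2)*R1:  [  0  -8   5   4 ]
R3 <- R3 - (9/14)*R2:  [      0       0  -15/14     3/2 ]
R4 <- R4 - (4/7)*R2:  [    0     0  47/7     0 ]
R4 <- R4 - (-94/15)*R3:  [    0     0     0  47/5 ]
Upper-triangular form:
[ -2   -5       0     4 ]
[  0  -14      -3     7 ]
[  0    0  -15/14   3/2 ]
[  0    0       0  47/5 ]
det(A) = (-1)^0 * (-2) * (-14) * (-15/14) * (47/5) = -282  (0 row swaps -> sign +1)

det(A) = -282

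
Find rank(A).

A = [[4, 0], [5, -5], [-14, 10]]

rank(A) = 2

Row reduction:
R2 <- R2 - (5/4)*R1:  [  0  -5 ]
R3 <- R3 - (-7/2)*R1:  [  0  10 ]
R3 <- R3 - (-2)*R2:  [ 0  0 ]
Row echelon form:
[ 4   0 ]
[ 0  -5 ]
[ 0   0 ]
Nonzero rows / pivot columns: 2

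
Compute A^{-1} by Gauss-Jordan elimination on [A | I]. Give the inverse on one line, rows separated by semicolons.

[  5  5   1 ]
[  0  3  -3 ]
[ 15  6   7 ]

Gauss-Jordan on [A | I]:
R1 <- (1/5)*R1:  [   1    1  1/5  |  1/5    0    0 ]
R3 <- R3 - (15)*R1:  [  0  -9   4  |  -3   0   1 ]
R2 <- (1/3)*R2:  [   0    1   -1  |    0  1/3    0 ]
R1 <- R1 - (1)*R2:  [    1     0   6/5  |   1/5  -1/3     0 ]
R3 <- R3 - (-9)*R2:  [  0   0  -5  |  -3   3   1 ]
R3 <- (1/-5)*R3:  [    0     0     1  |   3/5  -3/5  -1/5 ]
R1 <- R1 - (6/5)*R3:  [      1       0       0  |  -13/25   29/75    6/25 ]
R2 <- R2 - (-1)*R3:  [     0      1      0  |    3/5  -4/15   -1/5 ]
Right block of [I | A^{-1}] is the inverse:
[ -13/25  29/75  6/25 ]
[    3/5  -4/15  -1/5 ]
[    3/5   -3/5  -1/5 ]

inverse = [-13/25 29/75 6/25; 3/5 -4/15 -1/5; 3/5 -3/5 -1/5]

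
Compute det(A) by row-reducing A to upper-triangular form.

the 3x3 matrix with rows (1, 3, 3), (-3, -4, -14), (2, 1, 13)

Forward elimination:
R2 <- R2 - (-3)*R1:  [  0   5  -5 ]
R3 <- R3 - (2)*R1:  [  0  -5   7 ]
R3 <- R3 - (-1)*R2:  [ 0  0  2 ]
Upper-triangular form:
[ 1  3   3 ]
[ 0  5  -5 ]
[ 0  0   2 ]
det(A) = (-1)^0 * (1) * (5) * (2) = 10  (0 row swaps -> sign +1)

det(A) = 10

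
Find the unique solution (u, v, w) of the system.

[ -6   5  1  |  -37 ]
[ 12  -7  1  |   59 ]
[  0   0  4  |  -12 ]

Forward elimination on [A|b]:
R2 <- R2 - (-2)*R1:  [   0    3    3  -15 ]
Row echelon form:
[ -6  5  1  |  -37 ]
[  0  3  3  |  -15 ]
[  0  0  4  |  -12 ]
Back-substitution:
w = (-12) / 4 = -3
v = (-15 - (3)*(-3)) / 3 = -2
u = (-37 - (5)*(-2) - (1)*(-3)) / -6 = 4

(4, -2, -3)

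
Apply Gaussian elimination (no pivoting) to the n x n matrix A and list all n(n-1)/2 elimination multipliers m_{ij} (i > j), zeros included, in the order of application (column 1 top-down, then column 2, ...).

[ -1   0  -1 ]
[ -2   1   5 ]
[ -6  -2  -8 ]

multipliers: 2, 6, -2

Forward elimination:
R2 <- R2 - (2)*R1:  [ 0  1  7 ]
R3 <- R3 - (6)*R1:  [  0  -2  -2 ]
R3 <- R3 - (-2)*R2:  [  0   0  12 ]
Multipliers (in order of application): m_{21} = 2, m_{31} = 6, m_{32} = -2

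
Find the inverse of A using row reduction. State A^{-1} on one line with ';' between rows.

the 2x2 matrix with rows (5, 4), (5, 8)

inverse = [2/5 -1/5; -1/4 1/4]

Gauss-Jordan on [A | I]:
R1 <- (1/5)*R1:  [   1  4/5  |  1/5    0 ]
R2 <- R2 - (5)*R1:  [  0   4  |  -1   1 ]
R2 <- (1/4)*R2:  [    0     1  |  -1/4   1/4 ]
R1 <- R1 - (4/5)*R2:  [    1     0  |   2/5  -1/5 ]
Right block of [I | A^{-1}] is the inverse:
[  2/5  -1/5 ]
[ -1/4   1/4 ]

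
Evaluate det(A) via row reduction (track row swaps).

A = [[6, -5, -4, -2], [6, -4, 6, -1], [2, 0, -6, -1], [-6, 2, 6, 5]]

Forward elimination:
R2 <- R2 - (1)*R1:  [  0   1  10   1 ]
R3 <- R3 - (1/3)*R1:  [     0    5/3  -14/3   -1/3 ]
R4 <- R4 - (-1)*R1:  [  0  -3   2   3 ]
R3 <- R3 - (5/3)*R2:  [     0      0  -64/3     -2 ]
R4 <- R4 - (-3)*R2:  [  0   0  32   6 ]
R4 <- R4 - (-3/2)*R3:  [ 0  0  0  3 ]
Upper-triangular form:
[ 6  -5     -4  -2 ]
[ 0   1     10   1 ]
[ 0   0  -64/3  -2 ]
[ 0   0      0   3 ]
det(A) = (-1)^0 * (6) * (1) * (-64/3) * (3) = -384  (0 row swaps -> sign +1)

det(A) = -384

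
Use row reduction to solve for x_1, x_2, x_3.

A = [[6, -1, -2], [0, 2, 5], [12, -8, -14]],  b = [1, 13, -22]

Forward elimination on [A|b]:
R3 <- R3 - (2)*R1:  [   0   -6  -10  -24 ]
R3 <- R3 - (-3)*R2:  [  0   0   5  15 ]
Row echelon form:
[ 6  -1  -2  |   1 ]
[ 0   2   5  |  13 ]
[ 0   0   5  |  15 ]
Back-substitution:
x_3 = (15) / 5 = 3
x_2 = (13 - (5)*(3)) / 2 = -1
x_1 = (1 - (-1)*(-1) - (-2)*(3)) / 6 = 1

(1, -1, 3)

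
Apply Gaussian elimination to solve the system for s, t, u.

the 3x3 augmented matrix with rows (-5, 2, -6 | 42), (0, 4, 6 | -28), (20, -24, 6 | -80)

(-4, -1, -4)

Forward elimination on [A|b]:
R3 <- R3 - (-4)*R1:  [   0  -16  -18   88 ]
R3 <- R3 - (-4)*R2:  [   0    0    6  -24 ]
Row echelon form:
[ -5  2  -6  |   42 ]
[  0  4   6  |  -28 ]
[  0  0   6  |  -24 ]
Back-substitution:
u = (-24) / 6 = -4
t = (-28 - (6)*(-4)) / 4 = -1
s = (42 - (2)*(-1) - (-6)*(-4)) / -5 = -4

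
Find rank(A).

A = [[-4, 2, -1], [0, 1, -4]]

rank(A) = 2

Row reduction:
Row echelon form:
[ -4  2  -1 ]
[  0  1  -4 ]
Nonzero rows / pivot columns: 2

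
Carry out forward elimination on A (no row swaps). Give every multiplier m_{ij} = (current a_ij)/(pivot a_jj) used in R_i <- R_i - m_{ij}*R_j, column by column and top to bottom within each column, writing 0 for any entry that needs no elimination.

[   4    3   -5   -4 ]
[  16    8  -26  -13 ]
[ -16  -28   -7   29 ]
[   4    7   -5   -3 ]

multipliers: 4, -4, 1, 4, -1, 2

Forward elimination:
R2 <- R2 - (4)*R1:  [  0  -4  -6   3 ]
R3 <- R3 - (-4)*R1:  [   0  -16  -27   13 ]
R4 <- R4 - (1)*R1:  [ 0  4  0  1 ]
R3 <- R3 - (4)*R2:  [  0   0  -3   1 ]
R4 <- R4 - (-1)*R2:  [  0   0  -6   4 ]
R4 <- R4 - (2)*R3:  [ 0  0  0  2 ]
Multipliers (in order of application): m_{21} = 4, m_{31} = -4, m_{41} = 1, m_{32} = 4, m_{42} = -1, m_{43} = 2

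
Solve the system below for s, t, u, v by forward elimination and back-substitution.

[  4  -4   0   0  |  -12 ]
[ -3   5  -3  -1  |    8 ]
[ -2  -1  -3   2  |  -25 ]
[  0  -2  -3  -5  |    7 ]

(0, 3, 4, -5)

Forward elimination on [A|b]:
R2 <- R2 - (-3/4)*R1:  [  0   2  -3  -1  -1 ]
R3 <- R3 - (-1/2)*R1:  [   0   -3   -3    2  -31 ]
R3 <- R3 - (-3/2)*R2:  [     0      0  -15/2    1/2  -65/2 ]
R4 <- R4 - (-1)*R2:  [  0   0  -6  -6   6 ]
R4 <- R4 - (4/5)*R3:  [     0      0      0  -32/5     32 ]
Row echelon form:
[ 4  -4      0      0  |    -12 ]
[ 0   2     -3     -1  |     -1 ]
[ 0   0  -15/2    1/2  |  -65/2 ]
[ 0   0      0  -32/5  |     32 ]
Back-substitution:
v = (32) / (-32/5) = -5
u = (-65/2 - (1/2)*(-5)) / (-15/2) = 4
t = (-1 - (-3)*(4) - (-1)*(-5)) / 2 = 3
s = (-12 - (-4)*(3)) / 4 = 0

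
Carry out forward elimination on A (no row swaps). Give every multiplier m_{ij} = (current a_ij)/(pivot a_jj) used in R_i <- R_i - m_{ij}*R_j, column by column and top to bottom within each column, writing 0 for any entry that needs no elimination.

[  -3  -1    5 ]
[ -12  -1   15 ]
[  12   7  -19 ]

multipliers: 4, -4, 1

Forward elimination:
R2 <- R2 - (4)*R1:  [  0   3  -5 ]
R3 <- R3 - (-4)*R1:  [ 0  3  1 ]
R3 <- R3 - (1)*R2:  [ 0  0  6 ]
Multipliers (in order of application): m_{21} = 4, m_{31} = -4, m_{32} = 1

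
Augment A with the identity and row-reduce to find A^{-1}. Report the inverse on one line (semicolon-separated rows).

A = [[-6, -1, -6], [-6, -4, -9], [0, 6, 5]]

inverse = [-17/9 31/18 5/6; -5/3 5/3 1; 2 -2 -1]

Gauss-Jordan on [A | I]:
R1 <- (1/-6)*R1:  [    1   1/6     1  |  -1/6     0     0 ]
R2 <- R2 - (-6)*R1:  [  0  -3  -3  |  -1   1   0 ]
R2 <- (1/-3)*R2:  [    0     1     1  |   1/3  -1/3     0 ]
R1 <- R1 - (1/6)*R2:  [    1     0   5/6  |  -2/9  1/18     0 ]
R3 <- R3 - (6)*R2:  [  0   0  -1  |  -2   2   1 ]
R3 <- (1/-1)*R3:  [  0   0   1  |   2  -2  -1 ]
R1 <- R1 - (5/6)*R3:  [     1      0      0  |  -17/9  31/18    5/6 ]
R2 <- R2 - (1)*R3:  [    0     1     0  |  -5/3   5/3     1 ]
Right block of [I | A^{-1}] is the inverse:
[ -17/9  31/18  5/6 ]
[  -5/3    5/3    1 ]
[     2     -2   -1 ]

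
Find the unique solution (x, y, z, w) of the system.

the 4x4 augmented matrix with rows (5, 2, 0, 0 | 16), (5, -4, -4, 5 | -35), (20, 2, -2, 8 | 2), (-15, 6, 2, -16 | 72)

Forward elimination on [A|b]:
R2 <- R2 - (1)*R1:  [   0   -6   -4    5  -51 ]
R3 <- R3 - (4)*R1:  [   0   -6   -2    8  -62 ]
R4 <- R4 - (-3)*R1:  [   0   12    2  -16  120 ]
R3 <- R3 - (1)*R2:  [   0    0    2    3  -11 ]
R4 <- R4 - (-2)*R2:  [  0   0  -6  -6  18 ]
R4 <- R4 - (-3)*R3:  [   0    0    0    3  -15 ]
Row echelon form:
[ 5   2   0  0  |   16 ]
[ 0  -6  -4  5  |  -51 ]
[ 0   0   2  3  |  -11 ]
[ 0   0   0  3  |  -15 ]
Back-substitution:
w = (-15) / 3 = -5
z = (-11 - (3)*(-5)) / 2 = 2
y = (-51 - (-4)*(2) - (5)*(-5)) / -6 = 3
x = (16 - (2)*(3)) / 5 = 2

(2, 3, 2, -5)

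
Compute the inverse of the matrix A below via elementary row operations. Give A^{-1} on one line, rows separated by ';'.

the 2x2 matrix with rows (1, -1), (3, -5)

inverse = [5/2 -1/2; 3/2 -1/2]

Gauss-Jordan on [A | I]:
R2 <- R2 - (3)*R1:  [  0  -2  |  -3   1 ]
R2 <- (1/-2)*R2:  [    0     1  |   3/2  -1/2 ]
R1 <- R1 - (-1)*R2:  [    1     0  |   5/2  -1/2 ]
Right block of [I | A^{-1}] is the inverse:
[ 5/2  -1/2 ]
[ 3/2  -1/2 ]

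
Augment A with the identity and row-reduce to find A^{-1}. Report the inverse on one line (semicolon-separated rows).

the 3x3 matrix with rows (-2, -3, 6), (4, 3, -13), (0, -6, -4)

Gauss-Jordan on [A | I]:
R1 <- (1/-2)*R1:  [    1   3/2    -3  |  -1/2     0     0 ]
R2 <- R2 - (4)*R1:  [  0  -3  -1  |   2   1   0 ]
R2 <- (1/-3)*R2:  [    0     1   1/3  |  -2/3  -1/3     0 ]
R1 <- R1 - (3/2)*R2:  [    1     0  -7/2  |   1/2   1/2     0 ]
R3 <- R3 - (-6)*R2:  [  0   0  -2  |  -4  -2   1 ]
R3 <- (1/-2)*R3:  [    0     0     1  |     2     1  -1/2 ]
R1 <- R1 - (-7/2)*R3:  [    1     0     0  |  15/2     4  -7/4 ]
R2 <- R2 - (1/3)*R3:  [    0     1     0  |  -4/3  -2/3   1/6 ]
Right block of [I | A^{-1}] is the inverse:
[ 15/2     4  -7/4 ]
[ -4/3  -2/3   1/6 ]
[    2     1  -1/2 ]

inverse = [15/2 4 -7/4; -4/3 -2/3 1/6; 2 1 -1/2]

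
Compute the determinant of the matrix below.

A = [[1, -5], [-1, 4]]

Forward elimination:
R2 <- R2 - (-1)*R1:  [  0  -1 ]
Upper-triangular form:
[ 1  -5 ]
[ 0  -1 ]
det(A) = (-1)^0 * (1) * (-1) = -1  (0 row swaps -> sign +1)

det(A) = -1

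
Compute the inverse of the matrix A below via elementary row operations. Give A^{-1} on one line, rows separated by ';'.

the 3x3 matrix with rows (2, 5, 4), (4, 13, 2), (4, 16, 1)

Gauss-Jordan on [A | I]:
R1 <- (1/2)*R1:  [   1  5/2    2  |  1/2    0    0 ]
R2 <- R2 - (4)*R1:  [  0   3  -6  |  -2   1   0 ]
R3 <- R3 - (4)*R1:  [  0   6  -7  |  -2   0   1 ]
R2 <- (1/3)*R2:  [    0     1    -2  |  -2/3   1/3     0 ]
R1 <- R1 - (5/2)*R2:  [    1     0     7  |  13/6  -5/6     0 ]
R3 <- R3 - (6)*R2:  [  0   0   5  |   2  -2   1 ]
R3 <- (1/5)*R3:  [    0     0     1  |   2/5  -2/5   1/5 ]
R1 <- R1 - (7)*R3:  [      1       0       0  |  -19/30   59/30    -7/5 ]
R2 <- R2 - (-2)*R3:  [     0      1      0  |   2/15  -7/15    2/5 ]
Right block of [I | A^{-1}] is the inverse:
[ -19/30  59/30  -7/5 ]
[   2/15  -7/15   2/5 ]
[    2/5   -2/5   1/5 ]

inverse = [-19/30 59/30 -7/5; 2/15 -7/15 2/5; 2/5 -2/5 1/5]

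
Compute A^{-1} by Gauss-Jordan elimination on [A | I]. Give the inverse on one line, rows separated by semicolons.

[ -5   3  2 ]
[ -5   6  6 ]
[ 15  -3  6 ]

Gauss-Jordan on [A | I]:
R1 <- (1/-5)*R1:  [    1  -3/5  -2/5  |  -1/5     0     0 ]
R2 <- R2 - (-5)*R1:  [  0   3   4  |  -1   1   0 ]
R3 <- R3 - (15)*R1:  [  0   6  12  |   3   0   1 ]
R2 <- (1/3)*R2:  [    0     1   4/3  |  -1/3   1/3     0 ]
R1 <- R1 - (-3/5)*R2:  [    1     0   2/5  |  -2/5   1/5     0 ]
R3 <- R3 - (6)*R2:  [  0   0   4  |   5  -2   1 ]
R3 <- (1/4)*R3:  [    0     0     1  |   5/4  -1/2   1/4 ]
R1 <- R1 - (2/5)*R3:  [     1      0      0  |  -9/10    2/5  -1/10 ]
R2 <- R2 - (4/3)*R3:  [    0     1     0  |    -2     1  -1/3 ]
Right block of [I | A^{-1}] is the inverse:
[ -9/10   2/5  -1/10 ]
[    -2     1   -1/3 ]
[   5/4  -1/2    1/4 ]

inverse = [-9/10 2/5 -1/10; -2 1 -1/3; 5/4 -1/2 1/4]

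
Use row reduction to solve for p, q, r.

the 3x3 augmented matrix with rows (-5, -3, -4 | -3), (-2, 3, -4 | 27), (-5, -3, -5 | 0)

(0, 5, -3)

Forward elimination on [A|b]:
R2 <- R2 - (2/5)*R1:  [     0   21/5  -12/5  141/5 ]
R3 <- R3 - (1)*R1:  [  0   0  -1   3 ]
Row echelon form:
[ -5    -3     -4  |     -3 ]
[  0  21/5  -12/5  |  141/5 ]
[  0     0     -1  |      3 ]
Back-substitution:
r = (3) / -1 = -3
q = (141/5 - (-12/5)*(-3)) / (21/5) = 5
p = (-3 - (-3)*(5) - (-4)*(-3)) / -5 = 0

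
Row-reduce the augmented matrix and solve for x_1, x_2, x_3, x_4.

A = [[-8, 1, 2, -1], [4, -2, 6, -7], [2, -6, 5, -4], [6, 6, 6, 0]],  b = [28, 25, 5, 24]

Forward elimination on [A|b]:
R2 <- R2 - (-1/2)*R1:  [     0   -3/2      7  -15/2     39 ]
R3 <- R3 - (-1/4)*R1:  [     0  -23/4   11/2  -17/4     12 ]
R4 <- R4 - (-3/4)*R1:  [    0  27/4  15/2  -3/4    45 ]
R3 <- R3 - (23/6)*R2:  [      0       0   -64/3    49/2  -275/2 ]
R4 <- R4 - (-9/2)*R2:  [     0      0     39  -69/2  441/2 ]
R4 <- R4 - (-117/64)*R3:  [         0          0          0   1317/128  -3951/128 ]
Row echelon form:
[ -8     1      2        -1  |         28 ]
[  0  -3/2      7     -15/2  |         39 ]
[  0     0  -64/3      49/2  |     -275/2 ]
[  0     0      0  1317/128  |  -3951/128 ]
Back-substitution:
x_4 = (-3951/128) / (1317/128) = -3
x_3 = (-275/2 - (49/2)*(-3)) / (-64/3) = 3
x_2 = (39 - (7)*(3) - (-15/2)*(-3)) / (-3/2) = 3
x_1 = (28 - (1)*(3) - (2)*(3) - (-1)*(-3)) / -8 = -2

(-2, 3, 3, -3)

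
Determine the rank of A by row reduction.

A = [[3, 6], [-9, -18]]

rank(A) = 1

Row reduction:
R2 <- R2 - (-3)*R1:  [ 0  0 ]
Row echelon form:
[ 3  6 ]
[ 0  0 ]
Nonzero rows / pivot columns: 1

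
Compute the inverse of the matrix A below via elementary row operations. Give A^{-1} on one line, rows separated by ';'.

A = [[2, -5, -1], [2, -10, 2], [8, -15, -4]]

inverse = [-7/3 1/6 2/3; -4/5 0 1/5; -5/3 1/3 1/3]

Gauss-Jordan on [A | I]:
R1 <- (1/2)*R1:  [    1  -5/2  -1/2  |   1/2     0     0 ]
R2 <- R2 - (2)*R1:  [  0  -5   3  |  -1   1   0 ]
R3 <- R3 - (8)*R1:  [  0   5   0  |  -4   0   1 ]
R2 <- (1/-5)*R2:  [    0     1  -3/5  |   1/5  -1/5     0 ]
R1 <- R1 - (-5/2)*R2:  [    1     0    -2  |     1  -1/2     0 ]
R3 <- R3 - (5)*R2:  [  0   0   3  |  -5   1   1 ]
R3 <- (1/3)*R3:  [    0     0     1  |  -5/3   1/3   1/3 ]
R1 <- R1 - (-2)*R3:  [    1     0     0  |  -7/3   1/6   2/3 ]
R2 <- R2 - (-3/5)*R3:  [    0     1     0  |  -4/5     0   1/5 ]
Right block of [I | A^{-1}] is the inverse:
[ -7/3  1/6  2/3 ]
[ -4/5    0  1/5 ]
[ -5/3  1/3  1/3 ]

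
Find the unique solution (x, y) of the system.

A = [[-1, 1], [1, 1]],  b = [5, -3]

(-4, 1)

Forward elimination on [A|b]:
R2 <- R2 - (-1)*R1:  [ 0  2  2 ]
Row echelon form:
[ -1  1  |  5 ]
[  0  2  |  2 ]
Back-substitution:
y = (2) / 2 = 1
x = (5 - (1)*(1)) / -1 = -4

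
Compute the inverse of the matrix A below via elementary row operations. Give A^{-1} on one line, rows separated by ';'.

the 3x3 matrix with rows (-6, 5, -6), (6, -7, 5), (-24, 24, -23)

inverse = [-41/12 29/12 17/12; -3/2 1/2 1/2; 2 -2 -1]

Gauss-Jordan on [A | I]:
R1 <- (1/-6)*R1:  [    1  -5/6     1  |  -1/6     0     0 ]
R2 <- R2 - (6)*R1:  [  0  -2  -1  |   1   1   0 ]
R3 <- R3 - (-24)*R1:  [  0   4   1  |  -4   0   1 ]
R2 <- (1/-2)*R2:  [    0     1   1/2  |  -1/2  -1/2     0 ]
R1 <- R1 - (-5/6)*R2:  [     1      0  17/12  |  -7/12  -5/12      0 ]
R3 <- R3 - (4)*R2:  [  0   0  -1  |  -2   2   1 ]
R3 <- (1/-1)*R3:  [  0   0   1  |   2  -2  -1 ]
R1 <- R1 - (17/12)*R3:  [      1       0       0  |  -41/12   29/12   17/12 ]
R2 <- R2 - (1/2)*R3:  [    0     1     0  |  -3/2   1/2   1/2 ]
Right block of [I | A^{-1}] is the inverse:
[ -41/12  29/12  17/12 ]
[   -3/2    1/2    1/2 ]
[      2     -2     -1 ]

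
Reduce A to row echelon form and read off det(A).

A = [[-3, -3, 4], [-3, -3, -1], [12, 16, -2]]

det(A) = -60

Forward elimination:
R2 <- R2 - (1)*R1:  [  0   0  -5 ]
R3 <- R3 - (-4)*R1:  [  0   4  14 ]
R2 <-> R3   (pivot in column 2 was zero)
[ -3  -3   4 ]
[  0   4  14 ]
[  0   0  -5 ]
Upper-triangular form:
[ -3  -3   4 ]
[  0   4  14 ]
[  0   0  -5 ]
det(A) = (-1)^1 * (-3) * (4) * (-5) = -60  (1 row swap -> sign -1)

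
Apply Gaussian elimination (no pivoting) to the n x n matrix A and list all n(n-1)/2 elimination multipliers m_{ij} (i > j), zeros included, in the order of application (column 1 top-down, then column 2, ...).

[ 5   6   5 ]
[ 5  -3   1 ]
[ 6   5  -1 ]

multipliers: 1, 6/5, 11/45

Forward elimination:
R2 <- R2 - (1)*R1:  [  0  -9  -4 ]
R3 <- R3 - (6/5)*R1:  [     0  -11/5     -7 ]
R3 <- R3 - (11/45)*R2:  [       0        0  -271/45 ]
Multipliers (in order of application): m_{21} = 1, m_{31} = 6/5, m_{32} = 11/45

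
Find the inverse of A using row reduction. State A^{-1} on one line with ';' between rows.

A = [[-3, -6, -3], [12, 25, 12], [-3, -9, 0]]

Gauss-Jordan on [A | I]:
R1 <- (1/-3)*R1:  [    1     2     1  |  -1/3     0     0 ]
R2 <- R2 - (12)*R1:  [ 0  1  0  |  4  1  0 ]
R3 <- R3 - (-3)*R1:  [  0  -3   3  |  -1   0   1 ]
R1 <- R1 - (2)*R2:  [     1      0      1  |  -25/3     -2      0 ]
R3 <- R3 - (-3)*R2:  [  0   0   3  |  11   3   1 ]
R3 <- (1/3)*R3:  [    0     0     1  |  11/3     1   1/3 ]
R1 <- R1 - (1)*R3:  [    1     0     0  |   -12    -3  -1/3 ]
Right block of [I | A^{-1}] is the inverse:
[  -12  -3  -1/3 ]
[    4   1     0 ]
[ 11/3   1   1/3 ]

inverse = [-12 -3 -1/3; 4 1 0; 11/3 1 1/3]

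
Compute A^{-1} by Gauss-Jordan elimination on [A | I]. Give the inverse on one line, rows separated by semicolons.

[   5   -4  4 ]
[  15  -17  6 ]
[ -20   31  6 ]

inverse = [72/25 -37/25 -11/25; 21/10 -11/10 -3/10; -5/4 3/4 1/4]

Gauss-Jordan on [A | I]:
R1 <- (1/5)*R1:  [    1  -4/5   4/5  |   1/5     0     0 ]
R2 <- R2 - (15)*R1:  [  0  -5  -6  |  -3   1   0 ]
R3 <- R3 - (-20)*R1:  [  0  15  22  |   4   0   1 ]
R2 <- (1/-5)*R2:  [    0     1   6/5  |   3/5  -1/5     0 ]
R1 <- R1 - (-4/5)*R2:  [     1      0  44/25  |  17/25  -4/25      0 ]
R3 <- R3 - (15)*R2:  [  0   0   4  |  -5   3   1 ]
R3 <- (1/4)*R3:  [    0     0     1  |  -5/4   3/4   1/4 ]
R1 <- R1 - (44/25)*R3:  [      1       0       0  |   72/25  -37/25  -11/25 ]
R2 <- R2 - (6/5)*R3:  [      0       1       0  |   21/10  -11/10   -3/10 ]
Right block of [I | A^{-1}] is the inverse:
[ 72/25  -37/25  -11/25 ]
[ 21/10  -11/10   -3/10 ]
[  -5/4     3/4     1/4 ]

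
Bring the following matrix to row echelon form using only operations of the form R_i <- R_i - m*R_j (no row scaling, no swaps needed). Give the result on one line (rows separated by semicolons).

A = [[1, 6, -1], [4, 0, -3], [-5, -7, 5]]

Forward elimination:
R2 <- R2 - (4)*R1:  [   0  -24    1 ]
R3 <- R3 - (-5)*R1:  [  0  23   0 ]
R3 <- R3 - (-23/24)*R2:  [     0      0  23/24 ]
Row echelon form:
[ 1    6     -1 ]
[ 0  -24      1 ]
[ 0    0  23/24 ]

REF = [1 6 -1; 0 -24 1; 0 0 23/24]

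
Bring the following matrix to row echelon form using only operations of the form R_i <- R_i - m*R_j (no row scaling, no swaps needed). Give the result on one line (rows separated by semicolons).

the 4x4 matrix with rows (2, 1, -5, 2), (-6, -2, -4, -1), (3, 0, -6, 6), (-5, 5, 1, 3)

Forward elimination:
R2 <- R2 - (-3)*R1:  [   0    1  -19    5 ]
R3 <- R3 - (3/2)*R1:  [    0  -3/2   3/2     3 ]
R4 <- R4 - (-5/2)*R1:  [     0   15/2  -23/2      8 ]
R3 <- R3 - (-3/2)*R2:  [    0     0   -27  21/2 ]
R4 <- R4 - (15/2)*R2:  [     0      0    131  -59/2 ]
R4 <- R4 - (-131/27)*R3:  [     0      0      0  193/9 ]
Row echelon form:
[ 2  1   -5      2 ]
[ 0  1  -19      5 ]
[ 0  0  -27   21/2 ]
[ 0  0    0  193/9 ]

REF = [2 1 -5 2; 0 1 -19 5; 0 0 -27 21/2; 0 0 0 193/9]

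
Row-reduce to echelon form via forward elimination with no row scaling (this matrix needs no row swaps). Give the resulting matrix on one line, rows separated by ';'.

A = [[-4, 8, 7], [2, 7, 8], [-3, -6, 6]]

Forward elimination:
R2 <- R2 - (-1/2)*R1:  [    0    11  23/2 ]
R3 <- R3 - (3/4)*R1:  [   0  -12  3/4 ]
R3 <- R3 - (-12/11)*R2:  [      0       0  585/44 ]
Row echelon form:
[ -4   8       7 ]
[  0  11    23/2 ]
[  0   0  585/44 ]

REF = [-4 8 7; 0 11 23/2; 0 0 585/44]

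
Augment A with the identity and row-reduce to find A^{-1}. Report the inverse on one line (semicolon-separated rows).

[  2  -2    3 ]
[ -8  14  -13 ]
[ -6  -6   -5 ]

Gauss-Jordan on [A | I]:
R1 <- (1/2)*R1:  [   1   -1  3/2  |  1/2    0    0 ]
R2 <- R2 - (-8)*R1:  [  0   6  -1  |   4   1   0 ]
R3 <- R3 - (-6)*R1:  [   0  -12    4  |    3    0    1 ]
R2 <- (1/6)*R2:  [    0     1  -1/6  |   2/3   1/6     0 ]
R1 <- R1 - (-1)*R2:  [   1    0  4/3  |  7/6  1/6    0 ]
R3 <- R3 - (-12)*R2:  [  0   0   2  |  11   2   1 ]
R3 <- (1/2)*R3:  [    0     0     1  |  11/2     1   1/2 ]
R1 <- R1 - (4/3)*R3:  [     1      0      0  |  -37/6   -7/6   -2/3 ]
R2 <- R2 - (-1/6)*R3:  [     0      1      0  |  19/12    1/3   1/12 ]
Right block of [I | A^{-1}] is the inverse:
[ -37/6  -7/6  -2/3 ]
[ 19/12   1/3  1/12 ]
[  11/2     1   1/2 ]

inverse = [-37/6 -7/6 -2/3; 19/12 1/3 1/12; 11/2 1 1/2]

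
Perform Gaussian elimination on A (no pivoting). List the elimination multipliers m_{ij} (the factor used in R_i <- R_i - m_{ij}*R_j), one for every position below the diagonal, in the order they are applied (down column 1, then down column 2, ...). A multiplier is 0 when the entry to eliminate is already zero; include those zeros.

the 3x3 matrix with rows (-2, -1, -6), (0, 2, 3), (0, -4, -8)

Forward elimination:
R2: entry in column 1 is already 0 -> m_{21} = 0 (no row operation needed)
R3: entry in column 1 is already 0 -> m_{31} = 0 (no row operation needed)
R3 <- R3 - (-2)*R2:  [  0   0  -2 ]
Multipliers (in order of application): m_{21} = 0, m_{31} = 0, m_{32} = -2

multipliers: 0, 0, -2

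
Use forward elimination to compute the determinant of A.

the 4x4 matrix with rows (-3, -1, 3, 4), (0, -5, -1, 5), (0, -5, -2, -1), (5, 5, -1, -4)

det(A) = 210

Forward elimination:
R4 <- R4 - (-5/3)*R1:  [    0  10/3     4   8/3 ]
R3 <- R3 - (1)*R2:  [  0   0  -1  -6 ]
R4 <- R4 - (-2/3)*R2:  [    0     0  10/3     6 ]
R4 <- R4 - (-10/3)*R3:  [   0    0    0  -14 ]
Upper-triangular form:
[ -3  -1   3    4 ]
[  0  -5  -1    5 ]
[  0   0  -1   -6 ]
[  0   0   0  -14 ]
det(A) = (-1)^0 * (-3) * (-5) * (-1) * (-14) = 210  (0 row swaps -> sign +1)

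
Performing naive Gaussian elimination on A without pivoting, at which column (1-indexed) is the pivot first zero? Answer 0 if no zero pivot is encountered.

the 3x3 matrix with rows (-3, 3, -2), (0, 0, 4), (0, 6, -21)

Naive forward elimination:
Matrix at this point:
[ -3  3   -2 ]
[  0  0    4 ]
[  0  6  -21 ]
Pivot entry (2,2) is zero but row 3 has 6 in column 2 -> naive elimination stops; a row interchange (e.g. R2 <-> R3) would be required here.

first zero-pivot column = 2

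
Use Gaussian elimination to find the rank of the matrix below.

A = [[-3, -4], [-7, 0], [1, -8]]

Row reduction:
R2 <- R2 - (7/3)*R1:  [    0  28/3 ]
R3 <- R3 - (-1/3)*R1:  [     0  -28/3 ]
R3 <- R3 - (-1)*R2:  [ 0  0 ]
Row echelon form:
[ -3    -4 ]
[  0  28/3 ]
[  0     0 ]
Nonzero rows / pivot columns: 2

rank(A) = 2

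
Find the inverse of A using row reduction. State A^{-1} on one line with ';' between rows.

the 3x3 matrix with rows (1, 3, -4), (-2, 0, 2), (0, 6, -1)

Gauss-Jordan on [A | I]:
R2 <- R2 - (-2)*R1:  [  0   6  -6  |   2   1   0 ]
R2 <- (1/6)*R2:  [   0    1   -1  |  1/3  1/6    0 ]
R1 <- R1 - (3)*R2:  [    1     0    -1  |     0  -1/2     0 ]
R3 <- R3 - (6)*R2:  [  0   0   5  |  -2  -1   1 ]
R3 <- (1/5)*R3:  [    0     0     1  |  -2/5  -1/5   1/5 ]
R1 <- R1 - (-1)*R3:  [     1      0      0  |   -2/5  -7/10    1/5 ]
R2 <- R2 - (-1)*R3:  [     0      1      0  |  -1/15  -1/30    1/5 ]
Right block of [I | A^{-1}] is the inverse:
[  -2/5  -7/10  1/5 ]
[ -1/15  -1/30  1/5 ]
[  -2/5   -1/5  1/5 ]

inverse = [-2/5 -7/10 1/5; -1/15 -1/30 1/5; -2/5 -1/5 1/5]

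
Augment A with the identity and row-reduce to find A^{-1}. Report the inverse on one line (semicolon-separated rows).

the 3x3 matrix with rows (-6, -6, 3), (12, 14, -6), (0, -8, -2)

Gauss-Jordan on [A | I]:
R1 <- (1/-6)*R1:  [    1     1  -1/2  |  -1/6     0     0 ]
R2 <- R2 - (12)*R1:  [ 0  2  0  |  2  1  0 ]
R2 <- (1/2)*R2:  [   0    1    0  |    1  1/2    0 ]
R1 <- R1 - (1)*R2:  [    1     0  -1/2  |  -7/6  -1/2     0 ]
R3 <- R3 - (-8)*R2:  [  0   0  -2  |   8   4   1 ]
R3 <- (1/-2)*R3:  [    0     0     1  |    -4    -2  -1/2 ]
R1 <- R1 - (-1/2)*R3:  [     1      0      0  |  -19/6   -3/2   -1/4 ]
Right block of [I | A^{-1}] is the inverse:
[ -19/6  -3/2  -1/4 ]
[     1   1/2     0 ]
[    -4    -2  -1/2 ]

inverse = [-19/6 -3/2 -1/4; 1 1/2 0; -4 -2 -1/2]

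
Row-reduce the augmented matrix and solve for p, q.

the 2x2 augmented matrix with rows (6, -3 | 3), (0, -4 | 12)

Forward elimination on [A|b]:
Row echelon form:
[ 6  -3  |   3 ]
[ 0  -4  |  12 ]
Back-substitution:
q = (12) / -4 = -3
p = (3 - (-3)*(-3)) / 6 = -1

(-1, -3)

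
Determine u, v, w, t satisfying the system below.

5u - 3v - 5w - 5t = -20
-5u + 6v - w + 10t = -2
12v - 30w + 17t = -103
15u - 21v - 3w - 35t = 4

Forward elimination on [A|b]:
R2 <- R2 - (-1)*R1:  [   0    3   -6    5  -22 ]
R4 <- R4 - (3)*R1:  [   0  -12   12  -20   64 ]
R3 <- R3 - (4)*R2:  [   0    0   -6   -3  -15 ]
R4 <- R4 - (-4)*R2:  [   0    0  -12    0  -24 ]
R4 <- R4 - (2)*R3:  [ 0  0  0  6  6 ]
Row echelon form:
[ 5  -3  -5  -5  |  -20 ]
[ 0   3  -6   5  |  -22 ]
[ 0   0  -6  -3  |  -15 ]
[ 0   0   0   6  |    6 ]
Back-substitution:
t = (6) / 6 = 1
w = (-15 - (-3)*(1)) / -6 = 2
v = (-22 - (-6)*(2) - (5)*(1)) / 3 = -5
u = (-20 - (-3)*(-5) - (-5)*(2) - (-5)*(1)) / 5 = -4

(-4, -5, 2, 1)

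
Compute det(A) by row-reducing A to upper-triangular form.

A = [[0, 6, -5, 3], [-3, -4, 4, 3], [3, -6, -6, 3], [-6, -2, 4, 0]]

det(A) = 1476

Forward elimination:
R1 <-> R2   (pivot in column 1 was zero)
[ -3  -4   4  3 ]
[  0   6  -5  3 ]
[  3  -6  -6  3 ]
[ -6  -2   4  0 ]
R3 <- R3 - (-1)*R1:  [   0  -10   -2    6 ]
R4 <- R4 - (2)*R1:  [  0   6  -4  -6 ]
R3 <- R3 - (-5/3)*R2:  [     0      0  -31/3     11 ]
R4 <- R4 - (1)*R2:  [  0   0   1  -9 ]
R4 <- R4 - (-3/31)*R3:  [       0        0        0  -246/31 ]
Upper-triangular form:
[ -3  -4      4        3 ]
[  0   6     -5        3 ]
[  0   0  -31/3       11 ]
[  0   0      0  -246/31 ]
det(A) = (-1)^1 * (-3) * (6) * (-31/3) * (-246/31) = 1476  (1 row swap -> sign -1)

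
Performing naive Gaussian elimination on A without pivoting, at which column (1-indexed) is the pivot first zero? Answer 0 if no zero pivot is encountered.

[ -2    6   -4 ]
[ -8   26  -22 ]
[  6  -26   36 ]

Naive forward elimination:
R2 <- R2 - (4)*R1:  [  0   2  -6 ]
R3 <- R3 - (-3)*R1:  [  0  -8  24 ]
R3 <- R3 - (-4)*R2:  [ 0  0  0 ]
Matrix at this point:
[ -2  6  -4 ]
[  0  2  -6 ]
[  0  0   0 ]
Pivot entry (3,3) in the last row is zero and there are no rows below to swap with -> zero pivot in column 3 (A is singular).

first zero-pivot column = 3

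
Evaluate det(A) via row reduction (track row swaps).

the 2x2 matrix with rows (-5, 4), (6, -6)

det(A) = 6

Forward elimination:
R2 <- R2 - (-6/5)*R1:  [    0  -6/5 ]
Upper-triangular form:
[ -5     4 ]
[  0  -6/5 ]
det(A) = (-1)^0 * (-5) * (-6/5) = 6  (0 row swaps -> sign +1)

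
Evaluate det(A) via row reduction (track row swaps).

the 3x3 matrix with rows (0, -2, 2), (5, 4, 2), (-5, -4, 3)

det(A) = 50

Forward elimination:
R1 <-> R2   (pivot in column 1 was zero)
[  5   4  2 ]
[  0  -2  2 ]
[ -5  -4  3 ]
R3 <- R3 - (-1)*R1:  [ 0  0  5 ]
Upper-triangular form:
[ 5   4  2 ]
[ 0  -2  2 ]
[ 0   0  5 ]
det(A) = (-1)^1 * (5) * (-2) * (5) = 50  (1 row swap -> sign -1)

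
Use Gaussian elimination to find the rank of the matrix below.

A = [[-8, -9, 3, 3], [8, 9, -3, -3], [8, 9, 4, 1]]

Row reduction:
R2 <- R2 - (-1)*R1:  [ 0  0  0  0 ]
R3 <- R3 - (-1)*R1:  [ 0  0  7  4 ]
R2 <-> R3   (pivot in column 3 was zero)
[ -8  -9  3  3 ]
[  0   0  7  4 ]
[  0   0  0  0 ]
Row echelon form:
[ -8  -9  3  3 ]
[  0   0  7  4 ]
[  0   0  0  0 ]
Nonzero rows / pivot columns: 2

rank(A) = 2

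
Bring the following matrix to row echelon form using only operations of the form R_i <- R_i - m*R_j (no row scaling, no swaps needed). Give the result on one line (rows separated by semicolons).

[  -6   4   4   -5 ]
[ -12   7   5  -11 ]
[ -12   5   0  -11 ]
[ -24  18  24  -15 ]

REF = [-6 4 4 -5; 0 -1 -3 -1; 0 0 1 2; 0 0 0 -1]

Forward elimination:
R2 <- R2 - (2)*R1:  [  0  -1  -3  -1 ]
R3 <- R3 - (2)*R1:  [  0  -3  -8  -1 ]
R4 <- R4 - (4)*R1:  [ 0  2  8  5 ]
R3 <- R3 - (3)*R2:  [ 0  0  1  2 ]
R4 <- R4 - (-2)*R2:  [ 0  0  2  3 ]
R4 <- R4 - (2)*R3:  [  0   0   0  -1 ]
Row echelon form:
[ -6   4   4  -5 ]
[  0  -1  -3  -1 ]
[  0   0   1   2 ]
[  0   0   0  -1 ]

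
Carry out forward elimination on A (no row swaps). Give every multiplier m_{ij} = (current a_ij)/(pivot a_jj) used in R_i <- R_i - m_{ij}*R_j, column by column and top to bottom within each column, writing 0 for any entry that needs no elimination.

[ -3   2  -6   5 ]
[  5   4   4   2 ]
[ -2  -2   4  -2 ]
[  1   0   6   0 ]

multipliers: -5/3, 2/3, -1/3, -5/11, 1/11, 25/29

Forward elimination:
R2 <- R2 - (-5/3)*R1:  [    0  22/3    -6  31/3 ]
R3 <- R3 - (2/3)*R1:  [     0  -10/3      8  -16/3 ]
R4 <- R4 - (-1/3)*R1:  [   0  2/3    4  5/3 ]
R3 <- R3 - (-5/11)*R2:  [     0      0  58/11  -7/11 ]
R4 <- R4 - (1/11)*R2:  [     0      0  50/11   8/11 ]
R4 <- R4 - (25/29)*R3:  [     0      0      0  37/29 ]
Multipliers (in order of application): m_{21} = -5/3, m_{31} = 2/3, m_{41} = -1/3, m_{32} = -5/11, m_{42} = 1/11, m_{43} = 25/29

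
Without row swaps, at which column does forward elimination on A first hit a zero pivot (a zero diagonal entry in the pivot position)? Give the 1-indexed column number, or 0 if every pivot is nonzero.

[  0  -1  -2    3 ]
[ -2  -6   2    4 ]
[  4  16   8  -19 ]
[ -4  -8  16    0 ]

Naive forward elimination:
Pivot entry (1,1) is zero but row 2 has -2 in column 1 -> naive elimination stops; a row interchange (e.g. R1 <-> R2) would be required here.

first zero-pivot column = 1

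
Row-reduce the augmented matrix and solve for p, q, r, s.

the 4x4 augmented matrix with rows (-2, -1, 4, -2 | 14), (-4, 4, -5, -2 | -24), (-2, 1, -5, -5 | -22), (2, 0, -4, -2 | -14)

Forward elimination on [A|b]:
R2 <- R2 - (2)*R1:  [   0    6  -13    2  -52 ]
R3 <- R3 - (1)*R1:  [   0    2   -9   -3  -36 ]
R4 <- R4 - (-1)*R1:  [  0  -1   0  -4   0 ]
R3 <- R3 - (1/3)*R2:  [     0      0  -14/3  -11/3  -56/3 ]
R4 <- R4 - (-1/6)*R2:  [     0      0  -13/6  -11/3  -26/3 ]
R4 <- R4 - (13/28)*R3:  [      0       0       0  -55/28       0 ]
Row echelon form:
[ -2  -1      4      -2  |     14 ]
[  0   6    -13       2  |    -52 ]
[  0   0  -14/3   -11/3  |  -56/3 ]
[  0   0      0  -55/28  |      0 ]
Back-substitution:
s = (0) / (-55/28) = 0
r = (-56/3 - (-11/3)*(0)) / (-14/3) = 4
q = (-52 - (-13)*(4) - (2)*(0)) / 6 = 0
p = (14 - (-1)*(0) - (4)*(4) - (-2)*(0)) / -2 = 1

(1, 0, 4, 0)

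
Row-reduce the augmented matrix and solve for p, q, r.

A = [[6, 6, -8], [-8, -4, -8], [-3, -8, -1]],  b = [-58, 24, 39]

Forward elimination on [A|b]:
R2 <- R2 - (-4/3)*R1:  [      0       4   -56/3  -160/3 ]
R3 <- R3 - (-1/2)*R1:  [  0  -5  -5  10 ]
R3 <- R3 - (-5/4)*R2:  [      0       0   -85/3  -170/3 ]
Row echelon form:
[ 6  6     -8  |     -58 ]
[ 0  4  -56/3  |  -160/3 ]
[ 0  0  -85/3  |  -170/3 ]
Back-substitution:
r = (-170/3) / (-85/3) = 2
q = (-160/3 - (-56/3)*(2)) / 4 = -4
p = (-58 - (6)*(-4) - (-8)*(2)) / 6 = -3

(-3, -4, 2)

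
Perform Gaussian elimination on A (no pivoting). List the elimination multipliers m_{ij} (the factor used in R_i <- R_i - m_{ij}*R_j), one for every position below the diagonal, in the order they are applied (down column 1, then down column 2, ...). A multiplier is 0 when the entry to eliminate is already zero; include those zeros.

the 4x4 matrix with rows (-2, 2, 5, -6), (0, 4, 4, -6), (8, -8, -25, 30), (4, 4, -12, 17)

multipliers: 0, -4, -2, 0, 2, 2

Forward elimination:
R2: entry in column 1 is already 0 -> m_{21} = 0 (no row operation needed)
R3 <- R3 - (-4)*R1:  [  0   0  -5   6 ]
R4 <- R4 - (-2)*R1:  [  0   8  -2   5 ]
R3: entry in column 2 is already 0 -> m_{32} = 0 (no row operation needed)
R4 <- R4 - (2)*R2:  [   0    0  -10   17 ]
R4 <- R4 - (2)*R3:  [ 0  0  0  5 ]
Multipliers (in order of application): m_{21} = 0, m_{31} = -4, m_{41} = -2, m_{32} = 0, m_{42} = 2, m_{43} = 2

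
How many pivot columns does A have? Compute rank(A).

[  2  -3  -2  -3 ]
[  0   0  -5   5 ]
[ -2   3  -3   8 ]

rank(A) = 2

Row reduction:
R3 <- R3 - (-1)*R1:  [  0   0  -5   5 ]
R3 <- R3 - (1)*R2:  [ 0  0  0  0 ]
Row echelon form:
[ 2  -3  -2  -3 ]
[ 0   0  -5   5 ]
[ 0   0   0   0 ]
Nonzero rows / pivot columns: 2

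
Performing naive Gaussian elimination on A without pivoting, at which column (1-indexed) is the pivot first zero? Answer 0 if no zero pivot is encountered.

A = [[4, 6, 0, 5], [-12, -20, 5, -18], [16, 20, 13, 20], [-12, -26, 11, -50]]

first zero-pivot column = 0

Naive forward elimination:
R2 <- R2 - (-3)*R1:  [  0  -2   5  -3 ]
R3 <- R3 - (4)*R1:  [  0  -4  13   0 ]
R4 <- R4 - (-3)*R1:  [   0   -8   11  -35 ]
R3 <- R3 - (2)*R2:  [ 0  0  3  6 ]
R4 <- R4 - (4)*R2:  [   0    0   -9  -23 ]
R4 <- R4 - (-3)*R3:  [  0   0   0  -5 ]
All pivots nonzero; naive elimination completes without hitting a zero pivot.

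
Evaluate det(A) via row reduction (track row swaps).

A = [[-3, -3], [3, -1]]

Forward elimination:
R2 <- R2 - (-1)*R1:  [  0  -4 ]
Upper-triangular form:
[ -3  -3 ]
[  0  -4 ]
det(A) = (-1)^0 * (-3) * (-4) = 12  (0 row swaps -> sign +1)

det(A) = 12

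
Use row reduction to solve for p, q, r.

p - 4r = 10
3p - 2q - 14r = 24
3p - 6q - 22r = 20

(2, 5, -2)

Forward elimination on [A|b]:
R2 <- R2 - (3)*R1:  [  0  -2  -2  -6 ]
R3 <- R3 - (3)*R1:  [   0   -6  -10  -10 ]
R3 <- R3 - (3)*R2:  [  0   0  -4   8 ]
Row echelon form:
[ 1   0  -4  |  10 ]
[ 0  -2  -2  |  -6 ]
[ 0   0  -4  |   8 ]
Back-substitution:
r = (8) / -4 = -2
q = (-6 - (-2)*(-2)) / -2 = 5
p = (10 - (-4)*(-2)) / 1 = 2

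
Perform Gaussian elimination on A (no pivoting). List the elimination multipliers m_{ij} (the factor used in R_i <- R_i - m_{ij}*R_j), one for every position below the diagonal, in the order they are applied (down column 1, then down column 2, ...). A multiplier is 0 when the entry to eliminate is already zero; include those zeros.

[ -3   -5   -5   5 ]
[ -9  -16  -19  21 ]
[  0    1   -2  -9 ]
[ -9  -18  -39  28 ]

Forward elimination:
R2 <- R2 - (3)*R1:  [  0  -1  -4   6 ]
R3: entry in column 1 is already 0 -> m_{31} = 0 (no row operation needed)
R4 <- R4 - (3)*R1:  [   0   -3  -24   13 ]
R3 <- R3 - (-1)*R2:  [  0   0  -6  -3 ]
R4 <- R4 - (3)*R2:  [   0    0  -12   -5 ]
R4 <- R4 - (2)*R3:  [ 0  0  0  1 ]
Multipliers (in order of application): m_{21} = 3, m_{31} = 0, m_{41} = 3, m_{32} = -1, m_{42} = 3, m_{43} = 2

multipliers: 3, 0, 3, -1, 3, 2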